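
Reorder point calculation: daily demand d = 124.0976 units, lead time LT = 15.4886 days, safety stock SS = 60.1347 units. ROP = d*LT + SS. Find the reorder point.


d*LT = 124.0976 * 15.4886 = 1922.0981
ROP = 1922.0981 + 60.1347 = 1982.2328

1982.2328 units


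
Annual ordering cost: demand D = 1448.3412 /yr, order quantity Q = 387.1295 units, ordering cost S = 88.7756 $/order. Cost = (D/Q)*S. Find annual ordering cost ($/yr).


Number of orders = D/Q = 3.7412
Cost = 3.7412 * 88.7756 = 332.1301

332.1301 $/yr


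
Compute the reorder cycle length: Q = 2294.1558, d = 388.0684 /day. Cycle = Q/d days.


Cycle = 2294.1558 / 388.0684 = 5.9117

5.9117 days


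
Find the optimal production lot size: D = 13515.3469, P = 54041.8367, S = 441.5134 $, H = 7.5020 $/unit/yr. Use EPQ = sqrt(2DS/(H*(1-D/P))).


1 - D/P = 1 - 0.2501 = 0.7499
H*(1-D/P) = 5.6258
2DS = 11934413.5240
EPQ = sqrt(2121363.7043) = 1456.4902

1456.4902 units


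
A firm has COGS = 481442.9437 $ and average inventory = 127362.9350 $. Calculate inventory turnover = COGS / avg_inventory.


Turnover = 481442.9437 / 127362.9350 = 3.7801

3.7801


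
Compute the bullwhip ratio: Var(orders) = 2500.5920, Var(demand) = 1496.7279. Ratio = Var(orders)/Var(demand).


BW = 2500.5920 / 1496.7279 = 1.6707

1.6707


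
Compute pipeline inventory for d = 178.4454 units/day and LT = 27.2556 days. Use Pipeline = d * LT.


Pipeline = 178.4454 * 27.2556 = 4863.6364

4863.6364 units


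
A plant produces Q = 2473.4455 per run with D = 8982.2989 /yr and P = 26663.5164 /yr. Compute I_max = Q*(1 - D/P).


D/P = 0.3369
1 - D/P = 0.6631
I_max = 2473.4455 * 0.6631 = 1640.2011

1640.2011 units


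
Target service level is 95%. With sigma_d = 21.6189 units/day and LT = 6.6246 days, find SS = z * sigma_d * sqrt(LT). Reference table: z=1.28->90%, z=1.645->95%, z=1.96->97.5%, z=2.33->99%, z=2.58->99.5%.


From the table, SL = 95% corresponds to z = 1.645
sqrt(LT) = sqrt(6.6246) = 2.5738
SS = 1.645 * 21.6189 * 2.5738 = 91.5333

91.5333 units


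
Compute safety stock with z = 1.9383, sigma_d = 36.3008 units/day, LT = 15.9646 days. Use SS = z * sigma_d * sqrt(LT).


sqrt(LT) = sqrt(15.9646) = 3.9956
SS = 1.9383 * 36.3008 * 3.9956 = 281.1358

281.1358 units


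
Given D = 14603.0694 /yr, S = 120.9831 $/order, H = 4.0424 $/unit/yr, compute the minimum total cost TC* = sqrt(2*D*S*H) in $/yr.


2*D*S*H = 14283615.0908
TC* = sqrt(14283615.0908) = 3779.3670

3779.3670 $/yr


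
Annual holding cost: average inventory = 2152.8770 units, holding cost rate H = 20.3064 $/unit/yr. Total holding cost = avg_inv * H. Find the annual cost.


Cost = 2152.8770 * 20.3064 = 43717.1815

43717.1815 $/yr


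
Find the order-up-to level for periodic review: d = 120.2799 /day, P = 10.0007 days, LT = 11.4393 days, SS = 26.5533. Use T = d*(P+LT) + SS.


P + LT = 21.4400
d*(P+LT) = 120.2799 * 21.4400 = 2578.8011
T = 2578.8011 + 26.5533 = 2605.3544

2605.3544 units


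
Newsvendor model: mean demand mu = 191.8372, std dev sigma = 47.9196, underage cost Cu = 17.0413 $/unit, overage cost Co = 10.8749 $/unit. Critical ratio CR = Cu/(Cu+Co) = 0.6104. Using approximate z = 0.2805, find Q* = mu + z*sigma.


CR = Cu/(Cu+Co) = 17.0413/(17.0413+10.8749) = 0.6104
z = 0.2805
Q* = 191.8372 + 0.2805 * 47.9196 = 205.2786

205.2786 units


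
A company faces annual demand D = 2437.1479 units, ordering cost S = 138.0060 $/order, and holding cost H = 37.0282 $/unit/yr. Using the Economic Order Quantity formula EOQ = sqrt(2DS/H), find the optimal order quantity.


2*D*S = 2 * 2437.1479 * 138.0060 = 672682.0662
2*D*S/H = 18166.7504
EOQ = sqrt(18166.7504) = 134.7841

134.7841 units


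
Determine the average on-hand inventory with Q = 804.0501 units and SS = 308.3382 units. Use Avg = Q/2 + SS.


Q/2 = 402.0251
Avg = 402.0251 + 308.3382 = 710.3632

710.3632 units


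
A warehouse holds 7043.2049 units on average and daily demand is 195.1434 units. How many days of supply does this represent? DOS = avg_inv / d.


DOS = 7043.2049 / 195.1434 = 36.0925

36.0925 days


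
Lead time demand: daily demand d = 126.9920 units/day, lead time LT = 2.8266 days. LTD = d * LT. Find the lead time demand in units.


LTD = 126.9920 * 2.8266 = 358.9556

358.9556 units


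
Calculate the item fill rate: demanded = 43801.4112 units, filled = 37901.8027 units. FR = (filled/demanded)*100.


FR = 37901.8027 / 43801.4112 * 100 = 86.5310

86.5310%


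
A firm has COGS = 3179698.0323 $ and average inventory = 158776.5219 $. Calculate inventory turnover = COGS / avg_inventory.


Turnover = 3179698.0323 / 158776.5219 = 20.0262

20.0262


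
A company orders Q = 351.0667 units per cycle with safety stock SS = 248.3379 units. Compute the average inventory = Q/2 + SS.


Q/2 = 175.5334
Avg = 175.5334 + 248.3379 = 423.8713

423.8713 units


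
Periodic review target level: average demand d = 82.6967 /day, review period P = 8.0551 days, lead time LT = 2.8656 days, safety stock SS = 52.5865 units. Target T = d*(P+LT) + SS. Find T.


P + LT = 10.9207
d*(P+LT) = 82.6967 * 10.9207 = 903.1059
T = 903.1059 + 52.5865 = 955.6924

955.6924 units


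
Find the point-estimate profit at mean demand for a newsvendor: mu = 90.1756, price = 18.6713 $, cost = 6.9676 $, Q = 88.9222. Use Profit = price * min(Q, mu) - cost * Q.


Sales at mu = min(88.9222, 90.1756) = 88.9222
Revenue = 18.6713 * 88.9222 = 1660.2931
Total cost = 6.9676 * 88.9222 = 619.5743
Profit = 1660.2931 - 619.5743 = 1040.7188

1040.7188 $


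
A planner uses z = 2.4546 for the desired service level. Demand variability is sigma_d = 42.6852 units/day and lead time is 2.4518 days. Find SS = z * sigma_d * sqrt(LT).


sqrt(LT) = sqrt(2.4518) = 1.5658
SS = 2.4546 * 42.6852 * 1.5658 = 164.0592

164.0592 units


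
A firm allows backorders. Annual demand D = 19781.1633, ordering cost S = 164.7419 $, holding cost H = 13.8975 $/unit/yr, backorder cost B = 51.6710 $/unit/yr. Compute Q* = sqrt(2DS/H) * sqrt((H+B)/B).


sqrt(2DS/H) = 684.8171
sqrt((H+B)/B) = 1.1265
Q* = 684.8171 * 1.1265 = 771.4340

771.4340 units


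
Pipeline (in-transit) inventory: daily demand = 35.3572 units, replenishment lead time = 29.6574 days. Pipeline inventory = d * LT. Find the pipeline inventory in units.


Pipeline = 35.3572 * 29.6574 = 1048.6026

1048.6026 units


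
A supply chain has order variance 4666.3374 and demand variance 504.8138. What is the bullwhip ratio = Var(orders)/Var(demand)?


BW = 4666.3374 / 504.8138 = 9.2437

9.2437


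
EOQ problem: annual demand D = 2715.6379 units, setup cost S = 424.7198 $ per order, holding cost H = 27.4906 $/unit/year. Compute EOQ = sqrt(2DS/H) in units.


2*D*S = 2 * 2715.6379 * 424.7198 = 2306770.3715
2*D*S/H = 83911.2414
EOQ = sqrt(83911.2414) = 289.6744

289.6744 units


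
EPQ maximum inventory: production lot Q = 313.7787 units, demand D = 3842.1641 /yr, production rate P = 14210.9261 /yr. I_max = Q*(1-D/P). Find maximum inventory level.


D/P = 0.2704
1 - D/P = 0.7296
I_max = 313.7787 * 0.7296 = 228.9433

228.9433 units


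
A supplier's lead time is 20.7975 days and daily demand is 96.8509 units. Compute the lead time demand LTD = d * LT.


LTD = 96.8509 * 20.7975 = 2014.2566

2014.2566 units


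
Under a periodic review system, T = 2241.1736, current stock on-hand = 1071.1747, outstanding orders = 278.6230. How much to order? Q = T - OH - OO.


Inventory position = OH + OO = 1071.1747 + 278.6230 = 1349.7977
Q = 2241.1736 - 1349.7977 = 891.3759

891.3759 units


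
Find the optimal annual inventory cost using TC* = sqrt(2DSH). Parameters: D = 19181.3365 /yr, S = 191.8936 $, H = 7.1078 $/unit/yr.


2*D*S*H = 52324435.2370
TC* = sqrt(52324435.2370) = 7233.5631

7233.5631 $/yr


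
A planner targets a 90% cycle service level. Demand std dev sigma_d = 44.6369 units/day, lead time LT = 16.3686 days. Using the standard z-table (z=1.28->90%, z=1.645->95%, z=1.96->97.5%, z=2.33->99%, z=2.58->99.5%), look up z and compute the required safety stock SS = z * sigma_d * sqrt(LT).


From the table, SL = 90% corresponds to z = 1.28
sqrt(LT) = sqrt(16.3686) = 4.0458
SS = 1.28 * 44.6369 * 4.0458 = 231.1584

231.1584 units


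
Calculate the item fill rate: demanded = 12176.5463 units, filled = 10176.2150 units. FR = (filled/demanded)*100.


FR = 10176.2150 / 12176.5463 * 100 = 83.5723

83.5723%


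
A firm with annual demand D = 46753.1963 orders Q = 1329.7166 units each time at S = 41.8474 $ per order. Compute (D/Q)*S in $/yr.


Number of orders = D/Q = 35.1603
Cost = 35.1603 * 41.8474 = 1471.3659

1471.3659 $/yr


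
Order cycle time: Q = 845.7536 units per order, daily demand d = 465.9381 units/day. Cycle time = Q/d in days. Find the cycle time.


Cycle = 845.7536 / 465.9381 = 1.8152

1.8152 days


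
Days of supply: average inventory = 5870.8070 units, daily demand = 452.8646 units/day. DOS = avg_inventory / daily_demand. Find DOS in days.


DOS = 5870.8070 / 452.8646 = 12.9637

12.9637 days


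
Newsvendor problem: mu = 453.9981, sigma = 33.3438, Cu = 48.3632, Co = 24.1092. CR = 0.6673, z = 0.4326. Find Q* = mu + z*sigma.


CR = Cu/(Cu+Co) = 48.3632/(48.3632+24.1092) = 0.6673
z = 0.4326
Q* = 453.9981 + 0.4326 * 33.3438 = 468.4226

468.4226 units


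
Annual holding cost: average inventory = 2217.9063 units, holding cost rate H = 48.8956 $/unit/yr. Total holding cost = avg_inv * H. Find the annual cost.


Cost = 2217.9063 * 48.8956 = 108445.8593

108445.8593 $/yr


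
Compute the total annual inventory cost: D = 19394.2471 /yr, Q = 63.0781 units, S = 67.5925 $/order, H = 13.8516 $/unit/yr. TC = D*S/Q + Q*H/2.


Ordering cost = D*S/Q = 20782.2627
Holding cost = Q*H/2 = 436.8663
TC = 20782.2627 + 436.8663 = 21219.1290

21219.1290 $/yr


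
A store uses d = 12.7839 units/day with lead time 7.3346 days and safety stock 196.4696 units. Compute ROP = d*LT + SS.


d*LT = 12.7839 * 7.3346 = 93.7648
ROP = 93.7648 + 196.4696 = 290.2344

290.2344 units


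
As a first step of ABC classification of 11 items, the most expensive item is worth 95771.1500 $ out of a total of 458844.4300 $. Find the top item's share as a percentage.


Top item = 95771.1500
Total = 458844.4300
Percentage = 95771.1500 / 458844.4300 * 100 = 20.8722

20.8722%


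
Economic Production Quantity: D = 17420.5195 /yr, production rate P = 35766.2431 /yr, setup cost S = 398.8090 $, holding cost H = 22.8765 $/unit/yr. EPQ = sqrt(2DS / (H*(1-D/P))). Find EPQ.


1 - D/P = 1 - 0.4871 = 0.5129
H*(1-D/P) = 11.7341
2DS = 13894919.9226
EPQ = sqrt(1184145.1653) = 1088.1843

1088.1843 units


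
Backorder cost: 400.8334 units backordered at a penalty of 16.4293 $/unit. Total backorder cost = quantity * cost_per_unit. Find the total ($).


Total = 400.8334 * 16.4293 = 6585.4122

6585.4122 $


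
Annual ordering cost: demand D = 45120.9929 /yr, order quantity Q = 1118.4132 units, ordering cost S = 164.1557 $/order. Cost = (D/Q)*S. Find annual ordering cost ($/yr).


Number of orders = D/Q = 40.3438
Cost = 40.3438 * 164.1557 = 6622.6580

6622.6580 $/yr


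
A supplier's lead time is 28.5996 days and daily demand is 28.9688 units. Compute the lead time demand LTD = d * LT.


LTD = 28.9688 * 28.5996 = 828.4961

828.4961 units


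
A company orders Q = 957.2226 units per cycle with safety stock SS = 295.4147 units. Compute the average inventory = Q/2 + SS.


Q/2 = 478.6113
Avg = 478.6113 + 295.4147 = 774.0260

774.0260 units


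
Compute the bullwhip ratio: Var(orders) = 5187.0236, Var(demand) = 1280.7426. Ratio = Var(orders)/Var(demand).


BW = 5187.0236 / 1280.7426 = 4.0500

4.0500


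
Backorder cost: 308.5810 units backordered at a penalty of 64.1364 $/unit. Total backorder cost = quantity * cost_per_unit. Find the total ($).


Total = 308.5810 * 64.1364 = 19791.2744

19791.2744 $


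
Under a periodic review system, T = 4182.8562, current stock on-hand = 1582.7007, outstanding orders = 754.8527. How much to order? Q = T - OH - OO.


Inventory position = OH + OO = 1582.7007 + 754.8527 = 2337.5534
Q = 4182.8562 - 2337.5534 = 1845.3028

1845.3028 units


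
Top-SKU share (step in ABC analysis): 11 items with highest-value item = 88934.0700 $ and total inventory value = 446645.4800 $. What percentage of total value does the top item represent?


Top item = 88934.0700
Total = 446645.4800
Percentage = 88934.0700 / 446645.4800 * 100 = 19.9116

19.9116%


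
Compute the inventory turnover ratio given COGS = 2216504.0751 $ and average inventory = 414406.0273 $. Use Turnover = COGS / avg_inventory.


Turnover = 2216504.0751 / 414406.0273 = 5.3486

5.3486


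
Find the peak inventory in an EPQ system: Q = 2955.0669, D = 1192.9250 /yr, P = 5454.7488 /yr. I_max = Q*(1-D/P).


D/P = 0.2187
1 - D/P = 0.7813
I_max = 2955.0669 * 0.7813 = 2308.8092

2308.8092 units


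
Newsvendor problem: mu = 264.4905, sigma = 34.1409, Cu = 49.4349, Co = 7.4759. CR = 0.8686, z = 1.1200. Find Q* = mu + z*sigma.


CR = Cu/(Cu+Co) = 49.4349/(49.4349+7.4759) = 0.8686
z = 1.1200
Q* = 264.4905 + 1.1200 * 34.1409 = 302.7283

302.7283 units


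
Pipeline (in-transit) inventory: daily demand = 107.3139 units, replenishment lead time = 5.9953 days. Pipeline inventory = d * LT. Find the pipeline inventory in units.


Pipeline = 107.3139 * 5.9953 = 643.3790

643.3790 units


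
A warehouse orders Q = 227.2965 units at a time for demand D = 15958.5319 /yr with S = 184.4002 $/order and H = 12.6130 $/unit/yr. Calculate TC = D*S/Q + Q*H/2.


Ordering cost = D*S/Q = 12946.7743
Holding cost = Q*H/2 = 1433.4454
TC = 12946.7743 + 1433.4454 = 14380.2196

14380.2196 $/yr


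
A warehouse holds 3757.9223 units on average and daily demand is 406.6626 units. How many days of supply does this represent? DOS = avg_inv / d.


DOS = 3757.9223 / 406.6626 = 9.2409

9.2409 days


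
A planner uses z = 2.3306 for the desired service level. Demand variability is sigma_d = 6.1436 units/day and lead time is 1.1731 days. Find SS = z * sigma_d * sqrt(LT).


sqrt(LT) = sqrt(1.1731) = 1.0831
SS = 2.3306 * 6.1436 * 1.0831 = 15.5081

15.5081 units


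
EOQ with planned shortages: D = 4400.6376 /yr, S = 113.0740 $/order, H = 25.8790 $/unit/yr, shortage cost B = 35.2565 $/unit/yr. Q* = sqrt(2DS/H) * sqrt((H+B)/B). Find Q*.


sqrt(2DS/H) = 196.1013
sqrt((H+B)/B) = 1.3168
Q* = 196.1013 * 1.3168 = 258.2305

258.2305 units


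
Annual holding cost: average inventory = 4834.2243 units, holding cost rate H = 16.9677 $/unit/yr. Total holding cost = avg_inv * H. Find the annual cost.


Cost = 4834.2243 * 16.9677 = 82025.6677

82025.6677 $/yr


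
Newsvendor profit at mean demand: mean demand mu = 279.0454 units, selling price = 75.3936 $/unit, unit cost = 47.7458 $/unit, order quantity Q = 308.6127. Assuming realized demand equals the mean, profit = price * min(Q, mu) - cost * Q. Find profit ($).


Sales at mu = min(308.6127, 279.0454) = 279.0454
Revenue = 75.3936 * 279.0454 = 21038.2373
Total cost = 47.7458 * 308.6127 = 14734.9603
Profit = 21038.2373 - 14734.9603 = 6303.2770

6303.2770 $


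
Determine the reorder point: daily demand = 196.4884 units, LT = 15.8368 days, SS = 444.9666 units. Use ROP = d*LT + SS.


d*LT = 196.4884 * 15.8368 = 3111.7475
ROP = 3111.7475 + 444.9666 = 3556.7141

3556.7141 units


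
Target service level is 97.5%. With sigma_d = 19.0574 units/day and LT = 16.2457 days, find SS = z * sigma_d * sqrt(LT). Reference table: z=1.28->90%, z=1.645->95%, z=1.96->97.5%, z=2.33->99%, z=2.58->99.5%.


From the table, SL = 97.5% corresponds to z = 1.96
sqrt(LT) = sqrt(16.2457) = 4.0306
SS = 1.96 * 19.0574 * 4.0306 = 150.5528

150.5528 units


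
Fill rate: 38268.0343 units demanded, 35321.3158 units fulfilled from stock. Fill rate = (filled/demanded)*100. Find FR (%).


FR = 35321.3158 / 38268.0343 * 100 = 92.2998

92.2998%


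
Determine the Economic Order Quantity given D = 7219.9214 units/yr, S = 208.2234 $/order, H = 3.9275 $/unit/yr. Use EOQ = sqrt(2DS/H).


2*D*S = 2 * 7219.9214 * 208.2234 = 3006713.1633
2*D*S/H = 765553.9563
EOQ = sqrt(765553.9563) = 874.9594

874.9594 units


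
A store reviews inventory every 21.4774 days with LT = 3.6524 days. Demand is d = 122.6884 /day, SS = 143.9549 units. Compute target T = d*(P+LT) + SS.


P + LT = 25.1298
d*(P+LT) = 122.6884 * 25.1298 = 3083.1350
T = 3083.1350 + 143.9549 = 3227.0899

3227.0899 units


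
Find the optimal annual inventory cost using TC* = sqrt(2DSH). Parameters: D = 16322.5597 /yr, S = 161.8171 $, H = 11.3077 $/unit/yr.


2*D*S*H = 59733361.1671
TC* = sqrt(59733361.1671) = 7728.7361

7728.7361 $/yr


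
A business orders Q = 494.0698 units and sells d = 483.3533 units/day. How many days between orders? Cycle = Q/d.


Cycle = 494.0698 / 483.3533 = 1.0222

1.0222 days


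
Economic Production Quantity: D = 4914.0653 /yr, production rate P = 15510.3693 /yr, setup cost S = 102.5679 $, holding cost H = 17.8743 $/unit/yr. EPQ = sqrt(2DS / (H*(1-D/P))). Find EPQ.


1 - D/P = 1 - 0.3168 = 0.6832
H*(1-D/P) = 12.2113
2DS = 1008050.7166
EPQ = sqrt(82550.7587) = 287.3165

287.3165 units


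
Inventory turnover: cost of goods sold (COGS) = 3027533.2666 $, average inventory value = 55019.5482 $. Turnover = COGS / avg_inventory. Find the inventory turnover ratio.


Turnover = 3027533.2666 / 55019.5482 = 55.0265

55.0265


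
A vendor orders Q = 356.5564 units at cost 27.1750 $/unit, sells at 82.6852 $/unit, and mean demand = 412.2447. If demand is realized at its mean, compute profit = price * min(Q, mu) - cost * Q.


Sales at mu = min(356.5564, 412.2447) = 356.5564
Revenue = 82.6852 * 356.5564 = 29481.9372
Total cost = 27.1750 * 356.5564 = 9689.4202
Profit = 29481.9372 - 9689.4202 = 19792.5171

19792.5171 $


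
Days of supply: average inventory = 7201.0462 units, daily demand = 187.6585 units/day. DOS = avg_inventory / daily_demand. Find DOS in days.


DOS = 7201.0462 / 187.6585 = 38.3731

38.3731 days


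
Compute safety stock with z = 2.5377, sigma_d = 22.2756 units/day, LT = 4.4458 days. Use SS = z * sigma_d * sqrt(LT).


sqrt(LT) = sqrt(4.4458) = 2.1085
SS = 2.5377 * 22.2756 * 2.1085 = 119.1913

119.1913 units


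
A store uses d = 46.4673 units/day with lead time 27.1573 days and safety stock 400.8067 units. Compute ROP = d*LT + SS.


d*LT = 46.4673 * 27.1573 = 1261.9264
ROP = 1261.9264 + 400.8067 = 1662.7331

1662.7331 units


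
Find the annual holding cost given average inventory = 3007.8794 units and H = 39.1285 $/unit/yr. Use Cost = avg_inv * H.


Cost = 3007.8794 * 39.1285 = 117693.8091

117693.8091 $/yr


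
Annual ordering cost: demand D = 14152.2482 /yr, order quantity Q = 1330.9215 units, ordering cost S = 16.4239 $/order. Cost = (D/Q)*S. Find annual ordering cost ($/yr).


Number of orders = D/Q = 10.6334
Cost = 10.6334 * 16.4239 = 174.6422

174.6422 $/yr


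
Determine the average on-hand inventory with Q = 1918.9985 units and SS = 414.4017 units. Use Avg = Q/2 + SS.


Q/2 = 959.4992
Avg = 959.4992 + 414.4017 = 1373.9009

1373.9009 units


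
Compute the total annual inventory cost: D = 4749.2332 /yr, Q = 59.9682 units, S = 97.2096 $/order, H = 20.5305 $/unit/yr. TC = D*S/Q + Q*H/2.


Ordering cost = D*S/Q = 7698.5979
Holding cost = Q*H/2 = 615.5886
TC = 7698.5979 + 615.5886 = 8314.1865

8314.1865 $/yr


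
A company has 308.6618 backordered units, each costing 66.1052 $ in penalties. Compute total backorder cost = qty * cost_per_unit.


Total = 308.6618 * 66.1052 = 20404.1500

20404.1500 $


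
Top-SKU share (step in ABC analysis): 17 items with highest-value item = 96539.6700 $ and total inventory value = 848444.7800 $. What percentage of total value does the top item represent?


Top item = 96539.6700
Total = 848444.7800
Percentage = 96539.6700 / 848444.7800 * 100 = 11.3784

11.3784%


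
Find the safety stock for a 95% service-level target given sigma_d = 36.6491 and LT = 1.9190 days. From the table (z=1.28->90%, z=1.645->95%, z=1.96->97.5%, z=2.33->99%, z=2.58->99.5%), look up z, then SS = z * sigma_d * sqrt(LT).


From the table, SL = 95% corresponds to z = 1.645
sqrt(LT) = sqrt(1.9190) = 1.3853
SS = 1.645 * 36.6491 * 1.3853 = 83.5154

83.5154 units


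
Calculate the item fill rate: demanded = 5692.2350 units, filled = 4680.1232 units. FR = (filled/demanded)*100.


FR = 4680.1232 / 5692.2350 * 100 = 82.2194

82.2194%


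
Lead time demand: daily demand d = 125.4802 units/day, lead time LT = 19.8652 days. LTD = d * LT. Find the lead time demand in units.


LTD = 125.4802 * 19.8652 = 2492.6893

2492.6893 units


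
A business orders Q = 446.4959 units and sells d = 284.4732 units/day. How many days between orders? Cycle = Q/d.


Cycle = 446.4959 / 284.4732 = 1.5696

1.5696 days


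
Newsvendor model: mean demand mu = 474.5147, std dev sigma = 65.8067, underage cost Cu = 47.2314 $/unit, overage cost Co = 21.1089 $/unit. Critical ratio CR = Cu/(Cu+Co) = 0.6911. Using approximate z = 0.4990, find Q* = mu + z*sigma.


CR = Cu/(Cu+Co) = 47.2314/(47.2314+21.1089) = 0.6911
z = 0.4990
Q* = 474.5147 + 0.4990 * 65.8067 = 507.3522

507.3522 units


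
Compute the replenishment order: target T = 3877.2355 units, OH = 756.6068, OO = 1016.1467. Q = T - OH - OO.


Inventory position = OH + OO = 756.6068 + 1016.1467 = 1772.7535
Q = 3877.2355 - 1772.7535 = 2104.4820

2104.4820 units


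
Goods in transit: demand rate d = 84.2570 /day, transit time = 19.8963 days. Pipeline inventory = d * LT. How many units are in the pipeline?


Pipeline = 84.2570 * 19.8963 = 1676.4025

1676.4025 units


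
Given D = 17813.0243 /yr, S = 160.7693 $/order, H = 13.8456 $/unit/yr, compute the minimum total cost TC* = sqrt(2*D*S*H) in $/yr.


2*D*S*H = 79301710.9688
TC* = sqrt(79301710.9688) = 8905.1508

8905.1508 $/yr


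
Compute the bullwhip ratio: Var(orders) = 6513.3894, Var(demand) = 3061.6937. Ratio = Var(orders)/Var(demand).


BW = 6513.3894 / 3061.6937 = 2.1274

2.1274


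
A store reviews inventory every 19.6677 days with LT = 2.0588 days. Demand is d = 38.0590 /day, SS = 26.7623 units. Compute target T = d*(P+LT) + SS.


P + LT = 21.7265
d*(P+LT) = 38.0590 * 21.7265 = 826.8889
T = 826.8889 + 26.7623 = 853.6512

853.6512 units


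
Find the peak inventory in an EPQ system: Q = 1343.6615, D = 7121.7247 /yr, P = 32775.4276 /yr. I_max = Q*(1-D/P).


D/P = 0.2173
1 - D/P = 0.7827
I_max = 1343.6615 * 0.7827 = 1051.6993

1051.6993 units


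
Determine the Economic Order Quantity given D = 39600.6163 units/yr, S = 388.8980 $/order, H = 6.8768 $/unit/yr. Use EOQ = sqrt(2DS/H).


2*D*S = 2 * 39600.6163 * 388.8980 = 30801200.9557
2*D*S/H = 4479002.0003
EOQ = sqrt(4479002.0003) = 2116.3653

2116.3653 units


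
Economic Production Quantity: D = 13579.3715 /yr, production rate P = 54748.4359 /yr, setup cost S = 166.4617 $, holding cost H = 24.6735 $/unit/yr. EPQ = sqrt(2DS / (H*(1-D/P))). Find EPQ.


1 - D/P = 1 - 0.2480 = 0.7520
H*(1-D/P) = 18.5537
2DS = 4520890.5296
EPQ = sqrt(243665.4481) = 493.6248

493.6248 units


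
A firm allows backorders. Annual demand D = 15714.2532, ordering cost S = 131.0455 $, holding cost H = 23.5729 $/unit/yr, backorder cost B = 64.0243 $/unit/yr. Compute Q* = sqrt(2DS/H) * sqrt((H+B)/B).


sqrt(2DS/H) = 417.9905
sqrt((H+B)/B) = 1.1697
Q* = 417.9905 * 1.1697 = 488.9215

488.9215 units


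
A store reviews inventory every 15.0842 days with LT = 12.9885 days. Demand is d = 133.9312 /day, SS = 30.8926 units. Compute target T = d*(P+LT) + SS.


P + LT = 28.0727
d*(P+LT) = 133.9312 * 28.0727 = 3759.8104
T = 3759.8104 + 30.8926 = 3790.7030

3790.7030 units


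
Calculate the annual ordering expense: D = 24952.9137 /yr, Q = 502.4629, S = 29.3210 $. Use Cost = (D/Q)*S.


Number of orders = D/Q = 49.6612
Cost = 49.6612 * 29.3210 = 1456.1162

1456.1162 $/yr


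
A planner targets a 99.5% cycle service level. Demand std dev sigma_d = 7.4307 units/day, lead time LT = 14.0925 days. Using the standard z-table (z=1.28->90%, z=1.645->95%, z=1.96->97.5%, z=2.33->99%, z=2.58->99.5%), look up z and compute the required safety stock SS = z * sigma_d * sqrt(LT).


From the table, SL = 99.5% corresponds to z = 2.58
sqrt(LT) = sqrt(14.0925) = 3.7540
SS = 2.58 * 7.4307 * 3.7540 = 71.9687

71.9687 units


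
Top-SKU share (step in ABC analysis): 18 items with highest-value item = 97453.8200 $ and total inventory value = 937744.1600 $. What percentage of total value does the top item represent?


Top item = 97453.8200
Total = 937744.1600
Percentage = 97453.8200 / 937744.1600 * 100 = 10.3924

10.3924%


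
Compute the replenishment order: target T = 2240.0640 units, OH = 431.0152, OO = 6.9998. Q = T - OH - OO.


Inventory position = OH + OO = 431.0152 + 6.9998 = 438.0150
Q = 2240.0640 - 438.0150 = 1802.0490

1802.0490 units


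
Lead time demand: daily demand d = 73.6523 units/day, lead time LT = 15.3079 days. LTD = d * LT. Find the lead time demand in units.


LTD = 73.6523 * 15.3079 = 1127.4620

1127.4620 units


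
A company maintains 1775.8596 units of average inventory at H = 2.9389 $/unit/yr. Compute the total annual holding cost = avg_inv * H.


Cost = 1775.8596 * 2.9389 = 5219.0738

5219.0738 $/yr


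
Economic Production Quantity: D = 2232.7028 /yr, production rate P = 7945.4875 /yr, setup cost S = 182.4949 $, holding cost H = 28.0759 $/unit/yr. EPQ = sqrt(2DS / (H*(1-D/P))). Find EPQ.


1 - D/P = 1 - 0.2810 = 0.7190
H*(1-D/P) = 20.1865
2DS = 814913.7484
EPQ = sqrt(40369.2471) = 200.9210

200.9210 units


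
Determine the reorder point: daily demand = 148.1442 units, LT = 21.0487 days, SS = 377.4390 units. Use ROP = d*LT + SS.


d*LT = 148.1442 * 21.0487 = 3118.2428
ROP = 3118.2428 + 377.4390 = 3495.6818

3495.6818 units


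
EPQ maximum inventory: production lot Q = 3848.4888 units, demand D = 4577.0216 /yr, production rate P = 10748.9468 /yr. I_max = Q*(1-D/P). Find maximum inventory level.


D/P = 0.4258
1 - D/P = 0.5742
I_max = 3848.4888 * 0.5742 = 2209.7593

2209.7593 units


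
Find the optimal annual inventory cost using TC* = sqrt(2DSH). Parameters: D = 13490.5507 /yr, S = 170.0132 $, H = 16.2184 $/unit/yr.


2*D*S*H = 74396126.3327
TC* = sqrt(74396126.3327) = 8625.3189

8625.3189 $/yr


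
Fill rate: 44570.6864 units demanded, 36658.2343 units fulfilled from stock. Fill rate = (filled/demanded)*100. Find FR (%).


FR = 36658.2343 / 44570.6864 * 100 = 82.2474

82.2474%


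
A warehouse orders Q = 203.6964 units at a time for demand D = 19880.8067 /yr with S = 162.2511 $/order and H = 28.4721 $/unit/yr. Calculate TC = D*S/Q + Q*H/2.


Ordering cost = D*S/Q = 15835.7377
Holding cost = Q*H/2 = 2899.8321
TC = 15835.7377 + 2899.8321 = 18735.5698

18735.5698 $/yr


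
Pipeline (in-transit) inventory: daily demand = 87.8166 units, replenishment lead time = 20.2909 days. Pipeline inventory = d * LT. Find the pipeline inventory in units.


Pipeline = 87.8166 * 20.2909 = 1781.8778

1781.8778 units


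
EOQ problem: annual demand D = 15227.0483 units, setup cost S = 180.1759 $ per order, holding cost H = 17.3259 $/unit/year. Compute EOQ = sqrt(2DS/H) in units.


2*D*S = 2 * 15227.0483 * 180.1759 = 5487094.2636
2*D*S/H = 316698.9457
EOQ = sqrt(316698.9457) = 562.7601

562.7601 units


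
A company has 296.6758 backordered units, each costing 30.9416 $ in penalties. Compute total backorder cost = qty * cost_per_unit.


Total = 296.6758 * 30.9416 = 9179.6239

9179.6239 $


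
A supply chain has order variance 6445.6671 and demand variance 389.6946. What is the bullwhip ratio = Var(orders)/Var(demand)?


BW = 6445.6671 / 389.6946 = 16.5403

16.5403


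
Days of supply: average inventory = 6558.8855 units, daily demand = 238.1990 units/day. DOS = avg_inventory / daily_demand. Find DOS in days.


DOS = 6558.8855 / 238.1990 = 27.5353

27.5353 days


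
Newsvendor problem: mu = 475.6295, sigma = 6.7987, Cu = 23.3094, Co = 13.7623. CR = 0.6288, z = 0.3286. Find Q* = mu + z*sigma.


CR = Cu/(Cu+Co) = 23.3094/(23.3094+13.7623) = 0.6288
z = 0.3286
Q* = 475.6295 + 0.3286 * 6.7987 = 477.8636

477.8636 units


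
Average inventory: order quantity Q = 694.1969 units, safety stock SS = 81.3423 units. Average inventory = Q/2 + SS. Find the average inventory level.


Q/2 = 347.0985
Avg = 347.0985 + 81.3423 = 428.4407

428.4407 units


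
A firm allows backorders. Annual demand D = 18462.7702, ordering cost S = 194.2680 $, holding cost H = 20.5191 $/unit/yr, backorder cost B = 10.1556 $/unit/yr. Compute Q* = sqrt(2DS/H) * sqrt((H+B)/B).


sqrt(2DS/H) = 591.2687
sqrt((H+B)/B) = 1.7380
Q* = 591.2687 * 1.7380 = 1027.5957

1027.5957 units


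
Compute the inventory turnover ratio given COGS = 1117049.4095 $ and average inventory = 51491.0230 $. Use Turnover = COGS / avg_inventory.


Turnover = 1117049.4095 / 51491.0230 = 21.6941

21.6941


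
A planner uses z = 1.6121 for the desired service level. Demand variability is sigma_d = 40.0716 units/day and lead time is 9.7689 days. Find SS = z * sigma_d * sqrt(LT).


sqrt(LT) = sqrt(9.7689) = 3.1255
SS = 1.6121 * 40.0716 * 3.1255 = 201.9071

201.9071 units


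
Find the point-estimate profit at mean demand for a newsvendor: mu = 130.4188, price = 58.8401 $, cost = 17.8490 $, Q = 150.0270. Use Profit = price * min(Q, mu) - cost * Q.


Sales at mu = min(150.0270, 130.4188) = 130.4188
Revenue = 58.8401 * 130.4188 = 7673.8552
Total cost = 17.8490 * 150.0270 = 2677.8319
Profit = 7673.8552 - 2677.8319 = 4996.0233

4996.0233 $


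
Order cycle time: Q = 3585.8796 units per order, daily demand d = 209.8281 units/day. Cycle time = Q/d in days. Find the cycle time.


Cycle = 3585.8796 / 209.8281 = 17.0896

17.0896 days


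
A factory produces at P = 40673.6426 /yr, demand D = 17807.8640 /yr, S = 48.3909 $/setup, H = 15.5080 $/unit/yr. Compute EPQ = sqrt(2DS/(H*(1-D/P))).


1 - D/P = 1 - 0.4378 = 0.5622
H*(1-D/P) = 8.7182
2DS = 1723477.1321
EPQ = sqrt(197686.4066) = 444.6194

444.6194 units


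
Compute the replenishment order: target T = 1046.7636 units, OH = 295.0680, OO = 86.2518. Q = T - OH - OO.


Inventory position = OH + OO = 295.0680 + 86.2518 = 381.3198
Q = 1046.7636 - 381.3198 = 665.4438

665.4438 units


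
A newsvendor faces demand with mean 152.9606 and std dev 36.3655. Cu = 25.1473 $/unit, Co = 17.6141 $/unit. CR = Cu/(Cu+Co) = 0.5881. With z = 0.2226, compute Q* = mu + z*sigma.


CR = Cu/(Cu+Co) = 25.1473/(25.1473+17.6141) = 0.5881
z = 0.2226
Q* = 152.9606 + 0.2226 * 36.3655 = 161.0556

161.0556 units


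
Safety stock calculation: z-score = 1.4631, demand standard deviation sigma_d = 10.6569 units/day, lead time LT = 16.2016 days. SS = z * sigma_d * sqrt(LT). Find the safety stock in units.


sqrt(LT) = sqrt(16.2016) = 4.0251
SS = 1.4631 * 10.6569 * 4.0251 = 62.7601

62.7601 units


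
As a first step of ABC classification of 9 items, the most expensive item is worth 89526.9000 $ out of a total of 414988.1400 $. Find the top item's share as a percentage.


Top item = 89526.9000
Total = 414988.1400
Percentage = 89526.9000 / 414988.1400 * 100 = 21.5734

21.5734%


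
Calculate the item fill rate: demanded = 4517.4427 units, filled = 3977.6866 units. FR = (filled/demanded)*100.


FR = 3977.6866 / 4517.4427 * 100 = 88.0517

88.0517%


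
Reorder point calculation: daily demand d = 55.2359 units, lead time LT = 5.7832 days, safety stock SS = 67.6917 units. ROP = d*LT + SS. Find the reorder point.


d*LT = 55.2359 * 5.7832 = 319.4403
ROP = 319.4403 + 67.6917 = 387.1320

387.1320 units


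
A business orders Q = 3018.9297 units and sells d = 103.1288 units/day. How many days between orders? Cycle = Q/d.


Cycle = 3018.9297 / 103.1288 = 29.2734

29.2734 days


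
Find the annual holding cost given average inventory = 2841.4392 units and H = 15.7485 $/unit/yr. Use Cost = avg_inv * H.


Cost = 2841.4392 * 15.7485 = 44748.4052

44748.4052 $/yr


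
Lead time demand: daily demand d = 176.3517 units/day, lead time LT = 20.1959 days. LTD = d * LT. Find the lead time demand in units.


LTD = 176.3517 * 20.1959 = 3561.5813

3561.5813 units


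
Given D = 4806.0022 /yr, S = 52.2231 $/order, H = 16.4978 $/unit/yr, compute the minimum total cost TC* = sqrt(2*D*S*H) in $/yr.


2*D*S*H = 8281378.6741
TC* = sqrt(8281378.6741) = 2877.7385

2877.7385 $/yr


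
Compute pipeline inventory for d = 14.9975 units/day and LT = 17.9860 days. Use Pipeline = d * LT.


Pipeline = 14.9975 * 17.9860 = 269.7450

269.7450 units


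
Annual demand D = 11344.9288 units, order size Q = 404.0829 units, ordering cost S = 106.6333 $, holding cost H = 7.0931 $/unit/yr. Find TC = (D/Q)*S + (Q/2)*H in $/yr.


Ordering cost = D*S/Q = 2993.8094
Holding cost = Q*H/2 = 1433.1002
TC = 2993.8094 + 1433.1002 = 4426.9096

4426.9096 $/yr


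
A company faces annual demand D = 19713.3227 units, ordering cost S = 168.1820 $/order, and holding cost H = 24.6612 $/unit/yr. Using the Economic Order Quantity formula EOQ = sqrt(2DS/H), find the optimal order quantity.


2*D*S = 2 * 19713.3227 * 168.1820 = 6630852.0767
2*D*S/H = 268877.9166
EOQ = sqrt(268877.9166) = 518.5344

518.5344 units


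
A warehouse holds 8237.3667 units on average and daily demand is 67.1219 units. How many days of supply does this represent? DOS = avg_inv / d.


DOS = 8237.3667 / 67.1219 = 122.7225

122.7225 days


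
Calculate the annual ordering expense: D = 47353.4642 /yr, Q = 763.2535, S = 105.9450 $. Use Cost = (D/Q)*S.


Number of orders = D/Q = 62.0416
Cost = 62.0416 * 105.9450 = 6572.9967

6572.9967 $/yr


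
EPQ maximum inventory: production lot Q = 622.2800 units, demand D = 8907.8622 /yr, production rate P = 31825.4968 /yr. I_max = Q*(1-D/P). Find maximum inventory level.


D/P = 0.2799
1 - D/P = 0.7201
I_max = 622.2800 * 0.7201 = 448.1057

448.1057 units


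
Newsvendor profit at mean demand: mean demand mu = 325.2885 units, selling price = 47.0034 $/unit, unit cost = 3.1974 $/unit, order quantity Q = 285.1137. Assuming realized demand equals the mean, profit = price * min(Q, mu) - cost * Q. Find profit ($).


Sales at mu = min(285.1137, 325.2885) = 285.1137
Revenue = 47.0034 * 285.1137 = 13401.3133
Total cost = 3.1974 * 285.1137 = 911.6225
Profit = 13401.3133 - 911.6225 = 12489.6907

12489.6907 $


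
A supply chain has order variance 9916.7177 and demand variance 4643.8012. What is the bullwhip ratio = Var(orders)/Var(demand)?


BW = 9916.7177 / 4643.8012 = 2.1355

2.1355


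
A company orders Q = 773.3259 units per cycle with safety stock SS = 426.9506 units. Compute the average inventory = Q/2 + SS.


Q/2 = 386.6630
Avg = 386.6630 + 426.9506 = 813.6136

813.6136 units


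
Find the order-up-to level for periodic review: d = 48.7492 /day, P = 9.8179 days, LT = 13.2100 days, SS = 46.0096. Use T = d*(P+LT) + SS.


P + LT = 23.0279
d*(P+LT) = 48.7492 * 23.0279 = 1122.5917
T = 1122.5917 + 46.0096 = 1168.6013

1168.6013 units


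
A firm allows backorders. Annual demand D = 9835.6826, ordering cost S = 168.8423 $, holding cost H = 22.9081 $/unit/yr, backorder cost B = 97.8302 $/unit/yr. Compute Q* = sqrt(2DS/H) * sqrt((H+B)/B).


sqrt(2DS/H) = 380.7705
sqrt((H+B)/B) = 1.1109
Q* = 380.7705 * 1.1109 = 423.0088

423.0088 units


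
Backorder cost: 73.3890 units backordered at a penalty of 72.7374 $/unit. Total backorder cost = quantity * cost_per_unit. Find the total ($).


Total = 73.3890 * 72.7374 = 5338.1250

5338.1250 $


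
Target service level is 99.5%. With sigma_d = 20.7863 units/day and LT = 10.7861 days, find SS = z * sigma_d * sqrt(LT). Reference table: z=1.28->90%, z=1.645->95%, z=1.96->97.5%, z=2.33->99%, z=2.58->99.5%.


From the table, SL = 99.5% corresponds to z = 2.58
sqrt(LT) = sqrt(10.7861) = 3.2842
SS = 2.58 * 20.7863 * 3.2842 = 176.1283

176.1283 units


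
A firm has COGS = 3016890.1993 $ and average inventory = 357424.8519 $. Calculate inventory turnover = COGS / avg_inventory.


Turnover = 3016890.1993 / 357424.8519 = 8.4406

8.4406


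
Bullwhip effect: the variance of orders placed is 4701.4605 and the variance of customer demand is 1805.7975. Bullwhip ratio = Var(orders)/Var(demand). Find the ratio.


BW = 4701.4605 / 1805.7975 = 2.6035

2.6035


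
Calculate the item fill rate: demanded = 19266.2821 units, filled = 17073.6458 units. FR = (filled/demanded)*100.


FR = 17073.6458 / 19266.2821 * 100 = 88.6193

88.6193%


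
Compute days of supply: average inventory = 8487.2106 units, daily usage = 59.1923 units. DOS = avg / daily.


DOS = 8487.2106 / 59.1923 = 143.3837

143.3837 days


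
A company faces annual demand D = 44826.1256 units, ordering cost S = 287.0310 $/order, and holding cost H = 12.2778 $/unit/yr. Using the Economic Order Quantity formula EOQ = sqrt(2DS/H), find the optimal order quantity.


2*D*S = 2 * 44826.1256 * 287.0310 = 25732975.3142
2*D*S/H = 2095894.6484
EOQ = sqrt(2095894.6484) = 1447.7205

1447.7205 units


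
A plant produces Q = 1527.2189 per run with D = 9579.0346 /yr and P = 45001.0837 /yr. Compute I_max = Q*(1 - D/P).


D/P = 0.2129
1 - D/P = 0.7871
I_max = 1527.2189 * 0.7871 = 1202.1316

1202.1316 units


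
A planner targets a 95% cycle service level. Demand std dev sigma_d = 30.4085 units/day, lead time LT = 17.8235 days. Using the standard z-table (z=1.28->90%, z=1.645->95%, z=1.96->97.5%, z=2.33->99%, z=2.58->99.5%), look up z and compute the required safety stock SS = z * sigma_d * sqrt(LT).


From the table, SL = 95% corresponds to z = 1.645
sqrt(LT) = sqrt(17.8235) = 4.2218
SS = 1.645 * 30.4085 * 4.2218 = 211.1822

211.1822 units


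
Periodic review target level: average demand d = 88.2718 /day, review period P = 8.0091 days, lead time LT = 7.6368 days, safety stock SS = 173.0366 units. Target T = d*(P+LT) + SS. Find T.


P + LT = 15.6459
d*(P+LT) = 88.2718 * 15.6459 = 1381.0918
T = 1381.0918 + 173.0366 = 1554.1284

1554.1284 units


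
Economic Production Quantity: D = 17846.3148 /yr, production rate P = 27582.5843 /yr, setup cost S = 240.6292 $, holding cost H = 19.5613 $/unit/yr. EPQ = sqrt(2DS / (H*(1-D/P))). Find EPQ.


1 - D/P = 1 - 0.6470 = 0.3530
H*(1-D/P) = 6.9049
2DS = 8588688.9065
EPQ = sqrt(1243860.0692) = 1115.2847

1115.2847 units


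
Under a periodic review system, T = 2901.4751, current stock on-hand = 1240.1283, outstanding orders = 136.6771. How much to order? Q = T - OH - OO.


Inventory position = OH + OO = 1240.1283 + 136.6771 = 1376.8054
Q = 2901.4751 - 1376.8054 = 1524.6697

1524.6697 units


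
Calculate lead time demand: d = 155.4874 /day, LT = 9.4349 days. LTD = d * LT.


LTD = 155.4874 * 9.4349 = 1467.0081

1467.0081 units


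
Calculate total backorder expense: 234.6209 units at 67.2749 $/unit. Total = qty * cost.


Total = 234.6209 * 67.2749 = 15784.0976

15784.0976 $


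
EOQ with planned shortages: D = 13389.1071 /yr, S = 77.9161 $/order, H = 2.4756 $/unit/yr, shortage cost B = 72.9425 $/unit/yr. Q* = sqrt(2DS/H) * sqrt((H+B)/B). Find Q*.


sqrt(2DS/H) = 918.0454
sqrt((H+B)/B) = 1.0168
Q* = 918.0454 * 1.0168 = 933.4942

933.4942 units


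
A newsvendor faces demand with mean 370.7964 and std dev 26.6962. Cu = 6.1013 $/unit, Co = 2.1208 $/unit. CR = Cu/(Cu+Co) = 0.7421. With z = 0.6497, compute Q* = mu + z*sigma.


CR = Cu/(Cu+Co) = 6.1013/(6.1013+2.1208) = 0.7421
z = 0.6497
Q* = 370.7964 + 0.6497 * 26.6962 = 388.1409

388.1409 units


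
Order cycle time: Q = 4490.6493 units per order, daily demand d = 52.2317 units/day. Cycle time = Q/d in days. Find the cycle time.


Cycle = 4490.6493 / 52.2317 = 85.9756

85.9756 days
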